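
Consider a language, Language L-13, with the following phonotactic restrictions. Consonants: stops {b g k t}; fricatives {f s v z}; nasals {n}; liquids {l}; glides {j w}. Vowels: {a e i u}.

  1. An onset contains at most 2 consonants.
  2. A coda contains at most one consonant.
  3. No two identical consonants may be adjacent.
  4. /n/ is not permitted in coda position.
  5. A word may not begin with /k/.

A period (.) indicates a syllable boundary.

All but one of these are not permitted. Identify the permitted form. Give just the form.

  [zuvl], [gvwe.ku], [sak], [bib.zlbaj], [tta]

[zuvl] — violates constraint 2: syllable 1 coda /vl/ has 2 consonants (> 1) → not permitted
[gvwe.ku] — violates constraint 1: syllable 1 onset /gvw/ has 3 consonants (> 2) → not permitted
[sak] — σ1 onset /s/, coda /k/ ok → permitted
[bib.zlbaj] — violates constraint 1: syllable 2 onset /zlb/ has 3 consonants (> 2) → not permitted
[tta] — violates constraint 3: adjacent identical consonants /tt/ → not permitted

[sak]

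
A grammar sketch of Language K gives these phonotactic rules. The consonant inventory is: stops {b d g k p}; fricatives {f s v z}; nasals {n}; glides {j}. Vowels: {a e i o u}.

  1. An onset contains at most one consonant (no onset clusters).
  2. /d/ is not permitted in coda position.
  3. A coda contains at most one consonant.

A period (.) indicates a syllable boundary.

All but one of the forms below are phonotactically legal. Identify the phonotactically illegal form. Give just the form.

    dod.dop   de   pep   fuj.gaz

dod.dop — violates constraint 2: syllable 1 coda contains /d/ → phonotactically illegal
de — σ1 onset /d/, coda /∅/ ok → phonotactically legal
pep — σ1 onset /p/, coda /p/ ok → phonotactically legal
fuj.gaz — σ1 onset /f/, coda /j/ ok; σ2 onset /g/, coda /z/ ok → phonotactically legal

dod.dop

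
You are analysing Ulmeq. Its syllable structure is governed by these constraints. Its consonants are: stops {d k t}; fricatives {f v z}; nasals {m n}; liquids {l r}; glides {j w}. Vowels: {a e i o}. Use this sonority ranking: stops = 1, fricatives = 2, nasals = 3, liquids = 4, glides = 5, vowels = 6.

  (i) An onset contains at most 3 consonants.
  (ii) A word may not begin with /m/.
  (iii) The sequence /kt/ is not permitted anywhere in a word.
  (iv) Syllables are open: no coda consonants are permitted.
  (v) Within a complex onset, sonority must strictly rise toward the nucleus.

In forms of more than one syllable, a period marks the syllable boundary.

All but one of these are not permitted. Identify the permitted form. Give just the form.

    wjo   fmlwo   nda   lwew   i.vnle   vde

wjo — violates constraint (v): syllable 1 onset /wj/: /w/ (glide, 5) → /j/ (glide, 5) does not rise → not permitted
fmlwo — violates constraint (i): syllable 1 onset /fmlw/ has 4 consonants (> 3) → not permitted
nda — violates constraint (v): syllable 1 onset /nd/: /n/ (nasal, 3) → /d/ (stop, 1) does not rise → not permitted
lwew — violates constraint (iv): syllable 1 coda /w/ has 1 consonant (> 0) → not permitted
i.vnle — σ1 onset /∅/, coda /∅/ ok; σ2 onset /vnl/ (2→3→4 rises), coda /∅/ ok → permitted
vde — violates constraint (v): syllable 1 onset /vd/: /v/ (fricative, 2) → /d/ (stop, 1) does not rise → not permitted

i.vnle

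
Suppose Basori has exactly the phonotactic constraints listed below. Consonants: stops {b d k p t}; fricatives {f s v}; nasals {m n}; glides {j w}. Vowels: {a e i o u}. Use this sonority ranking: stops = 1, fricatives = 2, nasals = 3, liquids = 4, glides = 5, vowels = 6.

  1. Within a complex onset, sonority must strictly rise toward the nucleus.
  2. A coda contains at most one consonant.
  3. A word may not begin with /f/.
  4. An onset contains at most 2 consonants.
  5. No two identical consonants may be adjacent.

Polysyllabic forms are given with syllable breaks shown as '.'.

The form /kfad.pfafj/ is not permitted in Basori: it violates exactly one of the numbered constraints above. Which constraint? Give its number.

/kfad.pfafj/: syllable 2 coda /fj/ has 2 consonants (> 1).
This is a violation of constraint 2: "A coda contains at most one consonant."
The remaining constraints (1, 3, 4, 5) are satisfied.

2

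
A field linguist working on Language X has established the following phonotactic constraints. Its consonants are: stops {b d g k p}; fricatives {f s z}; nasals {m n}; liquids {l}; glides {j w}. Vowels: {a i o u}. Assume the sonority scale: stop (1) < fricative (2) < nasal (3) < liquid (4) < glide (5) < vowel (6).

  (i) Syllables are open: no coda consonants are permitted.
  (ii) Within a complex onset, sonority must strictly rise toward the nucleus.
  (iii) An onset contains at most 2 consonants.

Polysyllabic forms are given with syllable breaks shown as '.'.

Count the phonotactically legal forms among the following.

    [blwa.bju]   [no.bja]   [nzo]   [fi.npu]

1

[blwa.bju] — violates constraint (iii): syllable 1 onset /blw/ has 3 consonants (> 2) → phonotactically illegal
[no.bja] — σ1 onset /n/, coda /∅/ ok; σ2 onset /bj/ (1→5 rises), coda /∅/ ok → phonotactically legal
[nzo] — violates constraint (ii): syllable 1 onset /nz/: /n/ (nasal, 3) → /z/ (fricative, 2) does not rise → phonotactically illegal
[fi.npu] — violates constraint (ii): syllable 2 onset /np/: /n/ (nasal, 3) → /p/ (stop, 1) does not rise → phonotactically illegal
Phonotactically legal: [no.bja] → 1.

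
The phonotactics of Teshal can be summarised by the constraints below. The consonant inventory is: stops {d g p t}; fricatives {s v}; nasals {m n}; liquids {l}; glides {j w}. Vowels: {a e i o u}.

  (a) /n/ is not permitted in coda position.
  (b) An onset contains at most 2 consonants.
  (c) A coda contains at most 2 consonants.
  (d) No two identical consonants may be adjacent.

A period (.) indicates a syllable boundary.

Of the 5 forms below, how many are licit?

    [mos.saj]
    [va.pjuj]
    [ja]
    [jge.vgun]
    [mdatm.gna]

3

[mos.saj] — violates constraint (d): adjacent identical consonants /ss/ → illicit
[va.pjuj] — σ1 onset /v/, coda /∅/ ok; σ2 onset /pj/ (2C), coda /j/ ok → licit
[ja] — σ1 onset /j/, coda /∅/ ok → licit
[jge.vgun] — violates constraint (a): syllable 2 coda contains /n/ → illicit
[mdatm.gna] — σ1 onset /md/ (2C), coda /tm/ (2C) ok; σ2 onset /gn/ (2C), coda /∅/ ok → licit
Licit: [va.pjuj], [ja], [mdatm.gna] → 3.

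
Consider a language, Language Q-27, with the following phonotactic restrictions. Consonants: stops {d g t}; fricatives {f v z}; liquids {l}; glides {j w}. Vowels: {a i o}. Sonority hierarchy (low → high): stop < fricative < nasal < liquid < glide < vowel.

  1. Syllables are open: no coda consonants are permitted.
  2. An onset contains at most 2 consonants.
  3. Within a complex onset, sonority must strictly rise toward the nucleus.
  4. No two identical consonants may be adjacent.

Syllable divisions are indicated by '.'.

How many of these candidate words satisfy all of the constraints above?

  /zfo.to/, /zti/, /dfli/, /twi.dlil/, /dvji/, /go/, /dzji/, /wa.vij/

/zfo.to/ — violates constraint 3: syllable 1 onset /zf/: /z/ (fricative, 2) → /f/ (fricative, 2) does not rise → illicit
/zti/ — violates constraint 3: syllable 1 onset /zt/: /z/ (fricative, 2) → /t/ (stop, 1) does not rise → illicit
/dfli/ — violates constraint 2: syllable 1 onset /dfl/ has 3 consonants (> 2) → illicit
/twi.dlil/ — violates constraint 1: syllable 2 coda /l/ has 1 consonant (> 0) → illicit
/dvji/ — violates constraint 2: syllable 1 onset /dvj/ has 3 consonants (> 2) → illicit
/go/ — σ1 onset /g/, coda /∅/ ok → licit
/dzji/ — violates constraint 2: syllable 1 onset /dzj/ has 3 consonants (> 2) → illicit
/wa.vij/ — violates constraint 1: syllable 2 coda /j/ has 1 consonant (> 0) → illicit
Licit: /go/ → 1.

1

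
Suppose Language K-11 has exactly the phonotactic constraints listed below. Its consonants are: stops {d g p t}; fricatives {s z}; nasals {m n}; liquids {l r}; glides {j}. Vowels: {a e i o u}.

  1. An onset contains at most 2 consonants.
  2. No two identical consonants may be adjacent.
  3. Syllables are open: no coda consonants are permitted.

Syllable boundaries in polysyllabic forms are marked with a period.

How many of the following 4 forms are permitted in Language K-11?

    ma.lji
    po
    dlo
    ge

ma.lji — σ1 onset /m/, coda /∅/ ok; σ2 onset /lj/ (2C), coda /∅/ ok → permitted
po — σ1 onset /p/, coda /∅/ ok → permitted
dlo — σ1 onset /dl/ (2C), coda /∅/ ok → permitted
ge — σ1 onset /g/, coda /∅/ ok → permitted
Permitted: ma.lji, po, dlo, ge → 4.

4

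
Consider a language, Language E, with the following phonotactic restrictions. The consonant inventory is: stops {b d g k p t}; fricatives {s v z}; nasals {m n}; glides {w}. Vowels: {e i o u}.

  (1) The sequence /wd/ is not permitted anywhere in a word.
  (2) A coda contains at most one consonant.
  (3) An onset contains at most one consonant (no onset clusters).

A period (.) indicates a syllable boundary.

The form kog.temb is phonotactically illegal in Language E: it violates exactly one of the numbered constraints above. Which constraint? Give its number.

2

kog.temb: syllable 2 coda /mb/ has 2 consonants (> 1).
This is a violation of constraint 2: "A coda contains at most one consonant."
The remaining constraints (1, 3) are satisfied.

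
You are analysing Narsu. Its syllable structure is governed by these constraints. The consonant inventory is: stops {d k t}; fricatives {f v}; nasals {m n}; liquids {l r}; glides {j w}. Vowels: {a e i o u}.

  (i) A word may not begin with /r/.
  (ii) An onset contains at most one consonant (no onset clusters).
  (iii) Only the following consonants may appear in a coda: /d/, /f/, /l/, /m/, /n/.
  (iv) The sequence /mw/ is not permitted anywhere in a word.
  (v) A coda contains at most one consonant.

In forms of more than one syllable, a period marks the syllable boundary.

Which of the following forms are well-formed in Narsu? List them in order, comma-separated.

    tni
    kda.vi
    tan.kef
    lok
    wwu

tan.kef

tni — violates constraint (ii): syllable 1 onset /tn/ has 2 consonants (> 1) → ill-formed
kda.vi — violates constraint (ii): syllable 1 onset /kd/ has 2 consonants (> 1) → ill-formed
tan.kef — σ1 onset /t/, coda /n/ ok; σ2 onset /k/, coda /f/ ok → well-formed
lok — violates constraint (iii): syllable 1 coda contains /k/, which is not a licensed coda consonant → ill-formed
wwu — violates constraint (ii): syllable 1 onset /ww/ has 2 consonants (> 1) → ill-formed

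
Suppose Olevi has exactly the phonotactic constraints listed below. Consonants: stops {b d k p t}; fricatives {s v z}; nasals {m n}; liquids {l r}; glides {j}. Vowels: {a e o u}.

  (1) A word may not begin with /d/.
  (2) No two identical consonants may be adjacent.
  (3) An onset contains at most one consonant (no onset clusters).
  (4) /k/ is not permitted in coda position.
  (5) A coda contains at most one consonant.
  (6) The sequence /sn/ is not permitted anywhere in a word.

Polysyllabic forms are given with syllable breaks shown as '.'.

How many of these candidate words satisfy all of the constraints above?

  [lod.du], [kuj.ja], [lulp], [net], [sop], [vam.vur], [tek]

[lod.du] — violates constraint 2: adjacent identical consonants /dd/ → illicit
[kuj.ja] — violates constraint 2: adjacent identical consonants /jj/ → illicit
[lulp] — violates constraint 5: syllable 1 coda /lp/ has 2 consonants (> 1) → illicit
[net] — σ1 onset /n/, coda /t/ ok → licit
[sop] — σ1 onset /s/, coda /p/ ok → licit
[vam.vur] — σ1 onset /v/, coda /m/ ok; σ2 onset /v/, coda /r/ ok → licit
[tek] — violates constraint 4: syllable 1 coda contains /k/ → illicit
Licit: [net], [sop], [vam.vur] → 3.

3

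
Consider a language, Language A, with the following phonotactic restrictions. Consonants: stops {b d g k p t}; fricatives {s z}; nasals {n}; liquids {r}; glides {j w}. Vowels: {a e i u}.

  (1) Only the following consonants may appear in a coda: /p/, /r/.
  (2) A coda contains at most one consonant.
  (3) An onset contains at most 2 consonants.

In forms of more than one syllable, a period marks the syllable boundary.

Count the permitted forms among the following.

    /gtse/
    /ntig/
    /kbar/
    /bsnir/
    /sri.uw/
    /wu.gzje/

1

/gtse/ — violates constraint 3: syllable 1 onset /gts/ has 3 consonants (> 2) → not permitted
/ntig/ — violates constraint 1: syllable 1 coda contains /g/, which is not a licensed coda consonant → not permitted
/kbar/ — σ1 onset /kb/ (2C), coda /r/ ok → permitted
/bsnir/ — violates constraint 3: syllable 1 onset /bsn/ has 3 consonants (> 2) → not permitted
/sri.uw/ — violates constraint 1: syllable 2 coda contains /w/, which is not a licensed coda consonant → not permitted
/wu.gzje/ — violates constraint 3: syllable 2 onset /gzj/ has 3 consonants (> 2) → not permitted
Permitted: /kbar/ → 1.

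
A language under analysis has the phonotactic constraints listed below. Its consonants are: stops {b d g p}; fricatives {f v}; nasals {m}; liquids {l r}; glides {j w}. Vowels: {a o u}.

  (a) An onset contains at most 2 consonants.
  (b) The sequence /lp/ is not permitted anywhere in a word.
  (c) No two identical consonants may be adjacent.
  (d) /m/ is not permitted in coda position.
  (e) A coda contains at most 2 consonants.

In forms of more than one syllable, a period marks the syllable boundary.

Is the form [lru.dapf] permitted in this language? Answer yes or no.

yes

[lru.dapf] — σ1 onset /lr/ (2C), coda /∅/ ok; σ2 onset /d/, coda /pf/ (2C) ok → permitted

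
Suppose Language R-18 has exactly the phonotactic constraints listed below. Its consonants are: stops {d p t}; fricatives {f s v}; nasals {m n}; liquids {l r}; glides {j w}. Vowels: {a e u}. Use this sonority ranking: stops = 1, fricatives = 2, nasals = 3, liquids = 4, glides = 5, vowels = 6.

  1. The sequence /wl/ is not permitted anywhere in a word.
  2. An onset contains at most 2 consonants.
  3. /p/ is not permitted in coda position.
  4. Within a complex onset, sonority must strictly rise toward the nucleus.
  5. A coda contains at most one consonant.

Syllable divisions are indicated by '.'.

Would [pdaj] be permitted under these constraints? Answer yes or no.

no

[pdaj] — violates constraint 4: syllable 1 onset /pd/: /p/ (stop, 1) → /d/ (stop, 1) does not rise → not permitted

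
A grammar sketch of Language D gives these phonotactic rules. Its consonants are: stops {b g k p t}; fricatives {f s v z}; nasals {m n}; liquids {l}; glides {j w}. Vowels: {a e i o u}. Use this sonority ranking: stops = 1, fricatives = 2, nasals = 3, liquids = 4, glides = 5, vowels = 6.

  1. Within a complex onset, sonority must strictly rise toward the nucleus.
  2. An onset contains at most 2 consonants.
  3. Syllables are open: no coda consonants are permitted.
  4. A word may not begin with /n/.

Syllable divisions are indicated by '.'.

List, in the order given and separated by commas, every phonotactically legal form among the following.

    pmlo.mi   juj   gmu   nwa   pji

gmu, pji

pmlo.mi — violates constraint 2: syllable 1 onset /pml/ has 3 consonants (> 2) → phonotactically illegal
juj — violates constraint 3: syllable 1 coda /j/ has 1 consonant (> 0) → phonotactically illegal
gmu — σ1 onset /gm/ (1→3 rises), coda /∅/ ok → phonotactically legal
nwa — violates constraint 4: word begins with /n/ → phonotactically illegal
pji — σ1 onset /pj/ (1→5 rises), coda /∅/ ok → phonotactically legal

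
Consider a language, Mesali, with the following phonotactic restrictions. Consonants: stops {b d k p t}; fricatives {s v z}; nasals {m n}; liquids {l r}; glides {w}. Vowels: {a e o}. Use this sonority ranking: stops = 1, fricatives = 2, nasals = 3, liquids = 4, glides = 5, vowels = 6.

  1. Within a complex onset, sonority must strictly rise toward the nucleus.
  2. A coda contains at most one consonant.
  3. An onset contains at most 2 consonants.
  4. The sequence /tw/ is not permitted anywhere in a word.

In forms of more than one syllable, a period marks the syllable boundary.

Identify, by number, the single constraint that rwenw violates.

rwenw: syllable 1 coda /nw/ has 2 consonants (> 1).
This is a violation of constraint 2: "A coda contains at most one consonant."
The remaining constraints (1, 3, 4) are satisfied.

2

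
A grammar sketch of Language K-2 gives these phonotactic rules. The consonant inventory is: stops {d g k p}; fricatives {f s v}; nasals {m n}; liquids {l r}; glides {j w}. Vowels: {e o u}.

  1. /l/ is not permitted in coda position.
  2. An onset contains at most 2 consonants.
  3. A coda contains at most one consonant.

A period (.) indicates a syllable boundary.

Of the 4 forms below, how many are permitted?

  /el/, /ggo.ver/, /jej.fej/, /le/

/el/ — violates constraint 1: syllable 1 coda contains /l/ → not permitted
/ggo.ver/ — σ1 onset /gg/ (2C), coda /∅/ ok; σ2 onset /v/, coda /r/ ok → permitted
/jej.fej/ — σ1 onset /j/, coda /j/ ok; σ2 onset /f/, coda /j/ ok → permitted
/le/ — σ1 onset /l/, coda /∅/ ok → permitted
Permitted: /ggo.ver/, /jej.fej/, /le/ → 3.

3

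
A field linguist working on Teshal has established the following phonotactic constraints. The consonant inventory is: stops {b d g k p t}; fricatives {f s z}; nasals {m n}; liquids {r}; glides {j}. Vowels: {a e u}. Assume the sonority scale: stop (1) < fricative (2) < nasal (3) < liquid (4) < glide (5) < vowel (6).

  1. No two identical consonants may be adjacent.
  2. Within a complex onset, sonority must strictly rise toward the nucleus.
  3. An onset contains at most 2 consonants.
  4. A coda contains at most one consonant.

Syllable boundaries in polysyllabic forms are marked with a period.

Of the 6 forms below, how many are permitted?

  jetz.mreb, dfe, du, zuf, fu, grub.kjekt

4

jetz.mreb — violates constraint 4: syllable 1 coda /tz/ has 2 consonants (> 1) → not permitted
dfe — σ1 onset /df/ (1→2 rises), coda /∅/ ok → permitted
du — σ1 onset /d/, coda /∅/ ok → permitted
zuf — σ1 onset /z/, coda /f/ ok → permitted
fu — σ1 onset /f/, coda /∅/ ok → permitted
grub.kjekt — violates constraint 4: syllable 2 coda /kt/ has 2 consonants (> 1) → not permitted
Permitted: dfe, du, zuf, fu → 4.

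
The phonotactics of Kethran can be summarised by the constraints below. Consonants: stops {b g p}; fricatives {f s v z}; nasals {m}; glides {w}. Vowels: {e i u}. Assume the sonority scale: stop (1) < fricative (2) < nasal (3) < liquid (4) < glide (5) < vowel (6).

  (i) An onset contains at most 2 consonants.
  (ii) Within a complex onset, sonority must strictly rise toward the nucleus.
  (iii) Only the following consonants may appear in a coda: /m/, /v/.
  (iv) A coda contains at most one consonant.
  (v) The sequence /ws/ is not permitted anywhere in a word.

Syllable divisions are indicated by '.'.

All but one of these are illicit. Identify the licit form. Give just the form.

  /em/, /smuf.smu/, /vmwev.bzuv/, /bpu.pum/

/em/ — σ1 onset /∅/, coda /m/ ok → licit
/smuf.smu/ — violates constraint (iii): syllable 1 coda contains /f/, which is not a licensed coda consonant → illicit
/vmwev.bzuv/ — violates constraint (i): syllable 1 onset /vmw/ has 3 consonants (> 2) → illicit
/bpu.pum/ — violates constraint (ii): syllable 1 onset /bp/: /b/ (stop, 1) → /p/ (stop, 1) does not rise → illicit

/em/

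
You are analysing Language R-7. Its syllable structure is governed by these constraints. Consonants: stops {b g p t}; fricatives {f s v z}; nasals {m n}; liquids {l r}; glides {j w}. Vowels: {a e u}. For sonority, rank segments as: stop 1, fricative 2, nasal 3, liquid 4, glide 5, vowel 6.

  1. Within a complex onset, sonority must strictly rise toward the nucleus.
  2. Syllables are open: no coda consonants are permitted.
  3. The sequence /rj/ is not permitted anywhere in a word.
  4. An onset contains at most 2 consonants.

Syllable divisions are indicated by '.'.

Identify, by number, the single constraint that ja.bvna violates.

ja.bvna: syllable 2 onset /bvn/ has 3 consonants (> 2).
This is a violation of constraint 4: "An onset contains at most 2 consonants."
The remaining constraints (1, 2, 3) are satisfied.

4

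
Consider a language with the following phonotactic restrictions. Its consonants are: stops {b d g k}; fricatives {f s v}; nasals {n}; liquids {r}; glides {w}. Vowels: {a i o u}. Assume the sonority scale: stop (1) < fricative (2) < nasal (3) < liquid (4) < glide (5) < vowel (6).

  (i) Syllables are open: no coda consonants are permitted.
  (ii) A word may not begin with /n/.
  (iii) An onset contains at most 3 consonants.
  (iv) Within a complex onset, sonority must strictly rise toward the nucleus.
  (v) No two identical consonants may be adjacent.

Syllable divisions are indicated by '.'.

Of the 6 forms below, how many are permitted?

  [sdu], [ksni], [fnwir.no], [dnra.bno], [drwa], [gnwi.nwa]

[sdu] — violates constraint (iv): syllable 1 onset /sd/: /s/ (fricative, 2) → /d/ (stop, 1) does not rise → not permitted
[ksni] — σ1 onset /ksn/ (1→2→3 rises), coda /∅/ ok → permitted
[fnwir.no] — violates constraint (i): syllable 1 coda /r/ has 1 consonant (> 0) → not permitted
[dnra.bno] — σ1 onset /dnr/ (1→3→4 rises), coda /∅/ ok; σ2 onset /bn/ (1→3 rises), coda /∅/ ok → permitted
[drwa] — σ1 onset /drw/ (1→4→5 rises), coda /∅/ ok → permitted
[gnwi.nwa] — σ1 onset /gnw/ (1→3→5 rises), coda /∅/ ok; σ2 onset /nw/ (3→5 rises), coda /∅/ ok → permitted
Permitted: [ksni], [dnra.bno], [drwa], [gnwi.nwa] → 4.

4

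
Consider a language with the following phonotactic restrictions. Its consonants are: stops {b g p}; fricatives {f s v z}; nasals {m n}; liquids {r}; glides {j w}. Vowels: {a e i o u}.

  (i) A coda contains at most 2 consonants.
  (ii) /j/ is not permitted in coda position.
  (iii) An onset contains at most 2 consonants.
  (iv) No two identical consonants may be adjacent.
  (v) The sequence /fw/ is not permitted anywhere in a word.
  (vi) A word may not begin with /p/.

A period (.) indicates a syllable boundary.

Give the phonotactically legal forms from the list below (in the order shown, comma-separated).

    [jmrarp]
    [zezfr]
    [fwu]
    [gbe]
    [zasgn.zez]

[gbe]

[jmrarp] — violates constraint (iii): syllable 1 onset /jmr/ has 3 consonants (> 2) → phonotactically illegal
[zezfr] — violates constraint (i): syllable 1 coda /zfr/ has 3 consonants (> 2) → phonotactically illegal
[fwu] — violates constraint (v): contains banned sequence /fw/ → phonotactically illegal
[gbe] — σ1 onset /gb/ (2C), coda /∅/ ok → phonotactically legal
[zasgn.zez] — violates constraint (i): syllable 1 coda /sgn/ has 3 consonants (> 2) → phonotactically illegal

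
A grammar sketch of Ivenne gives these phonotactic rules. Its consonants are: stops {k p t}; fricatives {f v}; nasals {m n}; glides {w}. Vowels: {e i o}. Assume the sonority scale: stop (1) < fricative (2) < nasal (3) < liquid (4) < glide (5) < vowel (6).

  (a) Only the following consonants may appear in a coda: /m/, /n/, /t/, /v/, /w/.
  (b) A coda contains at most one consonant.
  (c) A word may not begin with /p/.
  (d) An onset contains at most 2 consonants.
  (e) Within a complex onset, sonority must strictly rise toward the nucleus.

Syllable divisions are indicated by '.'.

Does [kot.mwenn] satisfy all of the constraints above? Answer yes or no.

no

[kot.mwenn] — violates constraint (b): syllable 2 coda /nn/ has 2 consonants (> 1) → phonotactically illegal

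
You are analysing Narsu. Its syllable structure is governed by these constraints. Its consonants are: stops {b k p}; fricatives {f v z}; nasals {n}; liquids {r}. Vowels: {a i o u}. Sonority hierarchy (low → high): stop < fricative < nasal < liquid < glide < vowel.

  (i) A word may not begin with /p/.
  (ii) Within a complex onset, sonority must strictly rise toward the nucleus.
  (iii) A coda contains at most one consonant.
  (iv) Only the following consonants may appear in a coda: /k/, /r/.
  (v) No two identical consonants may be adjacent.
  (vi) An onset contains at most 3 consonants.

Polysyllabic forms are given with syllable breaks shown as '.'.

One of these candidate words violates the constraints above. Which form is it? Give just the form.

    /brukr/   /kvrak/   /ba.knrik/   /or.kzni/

/brukr/

/brukr/ — violates constraint (iii): syllable 1 coda /kr/ has 2 consonants (> 1) → phonotactically illegal
/kvrak/ — σ1 onset /kvr/ (1→2→4 rises), coda /k/ ok → phonotactically legal
/ba.knrik/ — σ1 onset /b/, coda /∅/ ok; σ2 onset /knr/ (1→3→4 rises), coda /k/ ok → phonotactically legal
/or.kzni/ — σ1 onset /∅/, coda /r/ ok; σ2 onset /kzn/ (1→2→3 rises), coda /∅/ ok → phonotactically legal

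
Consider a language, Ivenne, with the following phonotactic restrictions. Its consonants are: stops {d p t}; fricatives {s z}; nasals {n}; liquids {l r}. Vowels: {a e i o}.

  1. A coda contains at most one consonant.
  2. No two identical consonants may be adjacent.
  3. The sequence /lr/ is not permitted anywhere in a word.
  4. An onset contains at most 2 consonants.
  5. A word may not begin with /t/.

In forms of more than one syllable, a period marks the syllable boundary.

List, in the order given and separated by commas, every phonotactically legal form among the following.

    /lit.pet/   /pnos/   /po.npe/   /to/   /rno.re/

/lit.pet/ — σ1 onset /l/, coda /t/ ok; σ2 onset /p/, coda /t/ ok → phonotactically legal
/pnos/ — σ1 onset /pn/ (2C), coda /s/ ok → phonotactically legal
/po.npe/ — σ1 onset /p/, coda /∅/ ok; σ2 onset /np/ (2C), coda /∅/ ok → phonotactically legal
/to/ — violates constraint 5: word begins with /t/ → phonotactically illegal
/rno.re/ — σ1 onset /rn/ (2C), coda /∅/ ok; σ2 onset /r/, coda /∅/ ok → phonotactically legal

/lit.pet/, /pnos/, /po.npe/, /rno.re/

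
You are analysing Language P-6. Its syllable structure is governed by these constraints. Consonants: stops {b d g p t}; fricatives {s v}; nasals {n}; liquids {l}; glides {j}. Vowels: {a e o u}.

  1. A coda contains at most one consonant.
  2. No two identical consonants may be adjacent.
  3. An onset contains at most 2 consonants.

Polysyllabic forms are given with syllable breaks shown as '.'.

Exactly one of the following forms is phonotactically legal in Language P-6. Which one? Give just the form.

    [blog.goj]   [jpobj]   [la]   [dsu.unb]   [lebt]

[la]

[blog.goj] — violates constraint 2: adjacent identical consonants /gg/ → phonotactically illegal
[jpobj] — violates constraint 1: syllable 1 coda /bj/ has 2 consonants (> 1) → phonotactically illegal
[la] — σ1 onset /l/, coda /∅/ ok → phonotactically legal
[dsu.unb] — violates constraint 1: syllable 2 coda /nb/ has 2 consonants (> 1) → phonotactically illegal
[lebt] — violates constraint 1: syllable 1 coda /bt/ has 2 consonants (> 1) → phonotactically illegal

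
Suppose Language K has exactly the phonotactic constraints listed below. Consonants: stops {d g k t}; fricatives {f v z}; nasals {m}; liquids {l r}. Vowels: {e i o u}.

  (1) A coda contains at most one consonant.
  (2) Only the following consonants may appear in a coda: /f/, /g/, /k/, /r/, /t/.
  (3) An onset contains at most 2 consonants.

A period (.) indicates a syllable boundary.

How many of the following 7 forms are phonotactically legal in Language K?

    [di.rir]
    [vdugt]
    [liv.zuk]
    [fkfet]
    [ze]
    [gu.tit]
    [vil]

[di.rir] — σ1 onset /d/, coda /∅/ ok; σ2 onset /r/, coda /r/ ok → phonotactically legal
[vdugt] — violates constraint 1: syllable 1 coda /gt/ has 2 consonants (> 1) → phonotactically illegal
[liv.zuk] — violates constraint 2: syllable 1 coda contains /v/, which is not a licensed coda consonant → phonotactically illegal
[fkfet] — violates constraint 3: syllable 1 onset /fkf/ has 3 consonants (> 2) → phonotactically illegal
[ze] — σ1 onset /z/, coda /∅/ ok → phonotactically legal
[gu.tit] — σ1 onset /g/, coda /∅/ ok; σ2 onset /t/, coda /t/ ok → phonotactically legal
[vil] — violates constraint 2: syllable 1 coda contains /l/, which is not a licensed coda consonant → phonotactically illegal
Phonotactically legal: [di.rir], [ze], [gu.tit] → 3.

3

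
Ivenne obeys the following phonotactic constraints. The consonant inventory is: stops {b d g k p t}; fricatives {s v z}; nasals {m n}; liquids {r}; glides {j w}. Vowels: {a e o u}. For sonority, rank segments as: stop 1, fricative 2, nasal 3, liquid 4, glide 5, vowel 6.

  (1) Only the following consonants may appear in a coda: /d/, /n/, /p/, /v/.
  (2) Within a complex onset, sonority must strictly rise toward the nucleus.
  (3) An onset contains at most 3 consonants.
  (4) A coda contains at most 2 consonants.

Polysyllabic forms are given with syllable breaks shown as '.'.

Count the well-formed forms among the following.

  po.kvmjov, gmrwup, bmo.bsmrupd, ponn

po.kvmjov — violates constraint 3: syllable 2 onset /kvmj/ has 4 consonants (> 3) → ill-formed
gmrwup — violates constraint 3: syllable 1 onset /gmrw/ has 4 consonants (> 3) → ill-formed
bmo.bsmrupd — violates constraint 3: syllable 2 onset /bsmr/ has 4 consonants (> 3) → ill-formed
ponn — σ1 onset /p/, coda /nn/ (2C) ok → well-formed
Well-formed: ponn → 1.

1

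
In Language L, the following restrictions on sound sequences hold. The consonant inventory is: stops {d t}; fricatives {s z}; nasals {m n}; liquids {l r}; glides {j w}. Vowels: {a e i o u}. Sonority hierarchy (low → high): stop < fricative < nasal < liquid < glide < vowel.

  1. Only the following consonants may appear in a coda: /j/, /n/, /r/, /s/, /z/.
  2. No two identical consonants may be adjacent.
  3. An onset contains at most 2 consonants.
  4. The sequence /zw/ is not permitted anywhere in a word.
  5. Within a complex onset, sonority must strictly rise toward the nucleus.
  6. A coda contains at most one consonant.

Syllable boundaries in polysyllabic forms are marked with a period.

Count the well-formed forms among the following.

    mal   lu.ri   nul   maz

mal — violates constraint 1: syllable 1 coda contains /l/, which is not a licensed coda consonant → ill-formed
lu.ri — σ1 onset /l/, coda /∅/ ok; σ2 onset /r/, coda /∅/ ok → well-formed
nul — violates constraint 1: syllable 1 coda contains /l/, which is not a licensed coda consonant → ill-formed
maz — σ1 onset /m/, coda /z/ ok → well-formed
Well-formed: lu.ri, maz → 2.

2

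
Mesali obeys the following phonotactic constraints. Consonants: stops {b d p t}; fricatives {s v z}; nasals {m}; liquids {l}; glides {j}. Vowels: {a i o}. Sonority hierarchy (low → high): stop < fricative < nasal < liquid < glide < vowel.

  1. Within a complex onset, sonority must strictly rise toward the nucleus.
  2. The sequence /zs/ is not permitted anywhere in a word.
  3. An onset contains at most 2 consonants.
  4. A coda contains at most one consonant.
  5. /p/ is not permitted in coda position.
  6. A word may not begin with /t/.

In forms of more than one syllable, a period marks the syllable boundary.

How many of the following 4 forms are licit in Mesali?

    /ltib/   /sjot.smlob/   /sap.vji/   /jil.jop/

/ltib/ — violates constraint 1: syllable 1 onset /lt/: /l/ (liquid, 4) → /t/ (stop, 1) does not rise → illicit
/sjot.smlob/ — violates constraint 3: syllable 2 onset /sml/ has 3 consonants (> 2) → illicit
/sap.vji/ — violates constraint 5: syllable 1 coda contains /p/ → illicit
/jil.jop/ — violates constraint 5: syllable 2 coda contains /p/ → illicit
No form is licit → 0.

0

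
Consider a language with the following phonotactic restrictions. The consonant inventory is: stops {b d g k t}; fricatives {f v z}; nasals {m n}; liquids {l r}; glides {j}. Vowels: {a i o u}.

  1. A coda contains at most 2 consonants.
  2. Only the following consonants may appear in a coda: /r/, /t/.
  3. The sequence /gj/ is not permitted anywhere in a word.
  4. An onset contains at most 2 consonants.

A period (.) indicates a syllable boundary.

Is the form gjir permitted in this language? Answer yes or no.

no

gjir — violates constraint 3: contains banned sequence /gj/ → not permitted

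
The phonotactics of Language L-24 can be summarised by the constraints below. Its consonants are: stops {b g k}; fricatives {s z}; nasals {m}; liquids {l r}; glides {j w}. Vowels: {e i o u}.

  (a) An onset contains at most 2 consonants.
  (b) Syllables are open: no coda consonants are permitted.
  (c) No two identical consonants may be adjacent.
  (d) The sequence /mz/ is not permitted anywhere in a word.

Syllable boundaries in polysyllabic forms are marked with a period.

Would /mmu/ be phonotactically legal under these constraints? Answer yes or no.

no

/mmu/ — violates constraint (c): adjacent identical consonants /mm/ → phonotactically illegal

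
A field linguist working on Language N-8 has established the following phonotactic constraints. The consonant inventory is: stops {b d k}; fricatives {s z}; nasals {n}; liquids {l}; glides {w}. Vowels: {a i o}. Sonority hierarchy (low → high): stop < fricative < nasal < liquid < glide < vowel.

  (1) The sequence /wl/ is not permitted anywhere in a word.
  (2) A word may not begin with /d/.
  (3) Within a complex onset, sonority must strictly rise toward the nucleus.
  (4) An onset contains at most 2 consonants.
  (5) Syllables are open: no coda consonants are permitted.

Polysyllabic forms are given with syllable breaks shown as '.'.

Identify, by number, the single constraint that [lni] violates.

3

[lni]: syllable 1 onset /ln/: /l/ (liquid, 4) → /n/ (nasal, 3) does not rise.
This is a violation of constraint 3: "Within a complex onset, sonority must strictly rise toward the nucleus."
The remaining constraints (1, 2, 4, 5) are satisfied.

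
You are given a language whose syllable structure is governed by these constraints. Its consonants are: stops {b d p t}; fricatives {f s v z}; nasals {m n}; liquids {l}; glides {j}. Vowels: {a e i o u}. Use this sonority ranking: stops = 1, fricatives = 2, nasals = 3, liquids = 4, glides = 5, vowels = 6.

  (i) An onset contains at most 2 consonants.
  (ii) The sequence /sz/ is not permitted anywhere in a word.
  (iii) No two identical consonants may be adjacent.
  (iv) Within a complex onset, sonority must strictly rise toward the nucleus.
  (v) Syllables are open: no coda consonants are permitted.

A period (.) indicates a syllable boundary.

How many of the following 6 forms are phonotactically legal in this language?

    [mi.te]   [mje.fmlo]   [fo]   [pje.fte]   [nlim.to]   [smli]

[mi.te] — σ1 onset /m/, coda /∅/ ok; σ2 onset /t/, coda /∅/ ok → phonotactically legal
[mje.fmlo] — violates constraint (i): syllable 2 onset /fml/ has 3 consonants (> 2) → phonotactically illegal
[fo] — σ1 onset /f/, coda /∅/ ok → phonotactically legal
[pje.fte] — violates constraint (iv): syllable 2 onset /ft/: /f/ (fricative, 2) → /t/ (stop, 1) does not rise → phonotactically illegal
[nlim.to] — violates constraint (v): syllable 1 coda /m/ has 1 consonant (> 0) → phonotactically illegal
[smli] — violates constraint (i): syllable 1 onset /sml/ has 3 consonants (> 2) → phonotactically illegal
Phonotactically legal: [mi.te], [fo] → 2.

2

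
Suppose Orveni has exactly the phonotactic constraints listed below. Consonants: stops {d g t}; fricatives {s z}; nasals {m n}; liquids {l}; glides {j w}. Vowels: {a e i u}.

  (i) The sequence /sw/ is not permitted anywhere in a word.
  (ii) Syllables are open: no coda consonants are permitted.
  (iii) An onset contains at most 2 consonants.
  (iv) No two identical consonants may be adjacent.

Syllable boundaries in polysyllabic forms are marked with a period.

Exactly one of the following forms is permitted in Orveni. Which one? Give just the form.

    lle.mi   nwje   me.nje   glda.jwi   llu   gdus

me.nje

lle.mi — violates constraint (iv): adjacent identical consonants /ll/ → not permitted
nwje — violates constraint (iii): syllable 1 onset /nwj/ has 3 consonants (> 2) → not permitted
me.nje — σ1 onset /m/, coda /∅/ ok; σ2 onset /nj/ (2C), coda /∅/ ok → permitted
glda.jwi — violates constraint (iii): syllable 1 onset /gld/ has 3 consonants (> 2) → not permitted
llu — violates constraint (iv): adjacent identical consonants /ll/ → not permitted
gdus — violates constraint (ii): syllable 1 coda /s/ has 1 consonant (> 0) → not permitted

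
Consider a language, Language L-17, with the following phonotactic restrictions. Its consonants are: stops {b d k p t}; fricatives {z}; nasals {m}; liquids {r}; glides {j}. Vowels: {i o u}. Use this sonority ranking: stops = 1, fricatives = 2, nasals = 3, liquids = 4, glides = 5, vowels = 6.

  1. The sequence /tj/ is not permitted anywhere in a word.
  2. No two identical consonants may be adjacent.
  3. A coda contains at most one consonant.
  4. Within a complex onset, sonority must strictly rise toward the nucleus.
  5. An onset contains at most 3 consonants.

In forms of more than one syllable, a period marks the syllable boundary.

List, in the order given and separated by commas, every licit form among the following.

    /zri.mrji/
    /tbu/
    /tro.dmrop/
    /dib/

/zri.mrji/, /tro.dmrop/, /dib/

/zri.mrji/ — σ1 onset /zr/ (2→4 rises), coda /∅/ ok; σ2 onset /mrj/ (3→4→5 rises), coda /∅/ ok → licit
/tbu/ — violates constraint 4: syllable 1 onset /tb/: /t/ (stop, 1) → /b/ (stop, 1) does not rise → illicit
/tro.dmrop/ — σ1 onset /tr/ (1→4 rises), coda /∅/ ok; σ2 onset /dmr/ (1→3→4 rises), coda /p/ ok → licit
/dib/ — σ1 onset /d/, coda /b/ ok → licit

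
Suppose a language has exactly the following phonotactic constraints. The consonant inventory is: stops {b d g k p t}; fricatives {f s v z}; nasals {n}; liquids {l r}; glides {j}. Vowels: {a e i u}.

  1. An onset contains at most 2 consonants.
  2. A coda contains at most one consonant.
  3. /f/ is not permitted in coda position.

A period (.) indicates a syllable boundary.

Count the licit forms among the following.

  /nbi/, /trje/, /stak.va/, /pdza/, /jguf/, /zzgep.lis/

2

/nbi/ — σ1 onset /nb/ (2C), coda /∅/ ok → licit
/trje/ — violates constraint 1: syllable 1 onset /trj/ has 3 consonants (> 2) → illicit
/stak.va/ — σ1 onset /st/ (2C), coda /k/ ok; σ2 onset /v/, coda /∅/ ok → licit
/pdza/ — violates constraint 1: syllable 1 onset /pdz/ has 3 consonants (> 2) → illicit
/jguf/ — violates constraint 3: syllable 1 coda contains /f/ → illicit
/zzgep.lis/ — violates constraint 1: syllable 1 onset /zzg/ has 3 consonants (> 2) → illicit
Licit: /nbi/, /stak.va/ → 2.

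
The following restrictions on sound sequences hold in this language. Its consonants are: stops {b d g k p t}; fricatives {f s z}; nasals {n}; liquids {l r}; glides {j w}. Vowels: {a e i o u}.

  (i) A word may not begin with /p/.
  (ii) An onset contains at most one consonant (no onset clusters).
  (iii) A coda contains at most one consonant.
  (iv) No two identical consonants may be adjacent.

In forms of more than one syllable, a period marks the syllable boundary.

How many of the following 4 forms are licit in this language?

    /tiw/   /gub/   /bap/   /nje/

3

/tiw/ — σ1 onset /t/, coda /w/ ok → licit
/gub/ — σ1 onset /g/, coda /b/ ok → licit
/bap/ — σ1 onset /b/, coda /p/ ok → licit
/nje/ — violates constraint (ii): syllable 1 onset /nj/ has 2 consonants (> 1) → illicit
Licit: /tiw/, /gub/, /bap/ → 3.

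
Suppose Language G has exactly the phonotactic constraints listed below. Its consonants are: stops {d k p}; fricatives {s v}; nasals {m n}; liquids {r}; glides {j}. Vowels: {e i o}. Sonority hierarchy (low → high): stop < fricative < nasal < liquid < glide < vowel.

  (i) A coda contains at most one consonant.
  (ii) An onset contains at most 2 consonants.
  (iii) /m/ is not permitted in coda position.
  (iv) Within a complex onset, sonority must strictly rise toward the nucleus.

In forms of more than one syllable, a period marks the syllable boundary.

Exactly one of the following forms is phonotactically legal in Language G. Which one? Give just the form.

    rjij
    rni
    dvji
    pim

rjij — σ1 onset /rj/ (4→5 rises), coda /j/ ok → phonotactically legal
rni — violates constraint (iv): syllable 1 onset /rn/: /r/ (liquid, 4) → /n/ (nasal, 3) does not rise → phonotactically illegal
dvji — violates constraint (ii): syllable 1 onset /dvj/ has 3 consonants (> 2) → phonotactically illegal
pim — violates constraint (iii): syllable 1 coda contains /m/ → phonotactically illegal

rjij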